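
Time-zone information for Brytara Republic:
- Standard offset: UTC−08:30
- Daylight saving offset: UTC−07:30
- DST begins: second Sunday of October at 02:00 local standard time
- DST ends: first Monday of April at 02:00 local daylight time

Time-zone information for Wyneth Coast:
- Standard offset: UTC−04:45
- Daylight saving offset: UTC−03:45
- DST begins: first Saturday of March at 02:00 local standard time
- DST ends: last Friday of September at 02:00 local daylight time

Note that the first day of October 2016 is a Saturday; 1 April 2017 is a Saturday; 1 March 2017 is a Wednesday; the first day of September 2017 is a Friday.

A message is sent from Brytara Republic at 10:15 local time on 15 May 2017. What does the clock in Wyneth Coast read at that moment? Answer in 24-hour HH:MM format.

15:00

1 October 2016 is a Saturday, so the first Sunday is October 2 and the second is October 9.
1 April 2017 is a Saturday, so the first Monday is April 3.
15 May 2017 does not fall between 9 October 2016 and 3 April 2017, so daylight saving is not in effect and Brytara Republic is at UTC−08:30.
10:15 Brytara Republic + 8h30m = 18:45 UTC.
1 March 2017 is a Wednesday, so the first Saturday is March 4.
1 September 2017 is a Friday, so Fridays fall on 1, 8, 15, 22, 29; the last is September 29.
At the standard offset (UTC−04:45), 18:45 UTC − 4h45m = 14:00 Wyneth Coast standard time.
The standard-time date in Wyneth Coast, 15 May 2017, lies within the daylight-saving period (4 March – 29 September), so Wyneth Coast is on daylight time, UTC−03:45.
18:45 UTC − 3h45m = 15:00 Wyneth Coast.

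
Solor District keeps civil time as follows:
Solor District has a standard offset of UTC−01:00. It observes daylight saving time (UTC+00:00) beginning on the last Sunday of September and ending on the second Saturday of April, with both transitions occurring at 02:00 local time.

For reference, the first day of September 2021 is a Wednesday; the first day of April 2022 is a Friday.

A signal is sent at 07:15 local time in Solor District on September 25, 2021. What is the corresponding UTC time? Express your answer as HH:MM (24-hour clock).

08:15

1 September 2021 is a Wednesday, so Sundays fall on 5, 12, 19, 26; the last is September 26.
1 April 2022 is a Friday, so the first Saturday is April 2 and the second is April 9.
September 25, 2021 is outside the daylight-saving period (26 September 2021 – 9 April 2022), so Solor District is on standard time, UTC−01:00.
07:15 local + 1h = 08:15 UTC.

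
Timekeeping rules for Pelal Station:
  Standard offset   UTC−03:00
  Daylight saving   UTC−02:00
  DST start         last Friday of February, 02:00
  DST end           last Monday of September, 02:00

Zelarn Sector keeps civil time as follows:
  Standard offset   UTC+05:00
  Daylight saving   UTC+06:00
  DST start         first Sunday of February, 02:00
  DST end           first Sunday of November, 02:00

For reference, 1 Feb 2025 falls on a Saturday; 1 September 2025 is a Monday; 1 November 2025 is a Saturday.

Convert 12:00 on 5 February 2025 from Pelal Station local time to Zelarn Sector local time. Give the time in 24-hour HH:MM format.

21:00

1 February 2025 is a Saturday, so Fridays fall on 7, 14, 21, 28; the last is February 28.
1 September 2025 is a Monday, so Mondays fall on 1, 8, 15, 22, 29; the last is September 29.
5 February 2025 does not fall between 28 February and 29 September, so daylight saving is not in effect and Pelal Station is at UTC−03:00.
12:00 Pelal Station + 3h = 15:00 UTC.
1 February 2025 is a Saturday, so the first Sunday is February 2.
1 November 2025 is a Saturday, so the first Sunday is November 2.
At the standard offset (UTC+05:00), 15:00 UTC + 5h = 20:00 Zelarn Sector standard time.
The standard-time date in Zelarn Sector, 5 February 2025, lies within the daylight-saving period (2 February – 2 November), so Zelarn Sector is on daylight time, UTC+06:00.
15:00 UTC + 6h = 21:00 Zelarn Sector.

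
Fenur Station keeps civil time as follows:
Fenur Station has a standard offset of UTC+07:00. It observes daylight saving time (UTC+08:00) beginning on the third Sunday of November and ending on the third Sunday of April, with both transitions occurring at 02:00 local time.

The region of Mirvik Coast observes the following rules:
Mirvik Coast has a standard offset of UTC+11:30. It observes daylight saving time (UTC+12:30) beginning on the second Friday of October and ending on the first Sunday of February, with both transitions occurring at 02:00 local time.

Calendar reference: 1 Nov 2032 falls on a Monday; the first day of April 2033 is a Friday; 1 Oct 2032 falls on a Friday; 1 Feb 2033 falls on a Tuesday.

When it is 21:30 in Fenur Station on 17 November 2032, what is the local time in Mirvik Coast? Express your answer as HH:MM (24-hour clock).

1 November 2032 is a Monday, so the first Sunday is November 7 and the third is November 21.
1 April 2033 is a Friday, so the first Sunday is April 3 and the third is April 17.
Daylight saving runs 21 November 2032 – 17 April 2033; 17 November 2032 is outside that window, so Fenur Station is on standard time at UTC+07:00.
21:30 Fenur Station − 7h = 14:30 UTC.
1 October 2032 is a Friday, so the first Friday is October 1 and the second is October 8.
1 February 2033 is a Tuesday, so the first Sunday is February 6.
At the standard offset (UTC+11:30), 14:30 UTC + 11h30m = 02:00 Mirvik Coast standard time (rolling into the next day, 18 November 2032).
The standard-time date in Mirvik Coast, 18 November 2032, lies within the daylight-saving period (8 October 2032 – 6 February 2033), so Mirvik Coast is on daylight time, UTC+12:30.
14:30 UTC + 12h30m = 03:00 Mirvik Coast (rolling into the next day, 18 November 2032).

03:00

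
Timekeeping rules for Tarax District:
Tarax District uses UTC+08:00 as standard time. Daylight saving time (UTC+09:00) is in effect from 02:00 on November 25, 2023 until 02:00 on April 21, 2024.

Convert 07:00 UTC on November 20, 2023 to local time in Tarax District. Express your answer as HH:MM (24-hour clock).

15:00

At the standard offset (UTC+08:00), 07:00 UTC + 8h = 15:00 Tarax District standard time.
Daylight saving runs 25 November 2023 – 21 April 2024; the standard-time date in Tarax District, November 20, 2023, is outside that window, so Tarax District is on standard time at UTC+08:00.
07:00 UTC + 8h = 15:00 local.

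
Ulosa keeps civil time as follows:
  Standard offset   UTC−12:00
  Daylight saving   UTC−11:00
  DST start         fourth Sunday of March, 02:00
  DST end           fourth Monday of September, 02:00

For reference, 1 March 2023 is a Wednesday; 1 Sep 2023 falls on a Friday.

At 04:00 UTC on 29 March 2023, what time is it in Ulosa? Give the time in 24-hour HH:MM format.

17:00

1 March 2023 is a Wednesday, so the first Sunday is March 5 and the fourth is March 26.
1 September 2023 is a Friday, so the first Monday is September 4 and the fourth is September 25.
At the standard offset (UTC−12:00), 04:00 UTC − 12h = 16:00 Ulosa standard time (rolling into the previous day, 28 March 2023).
Daylight saving runs 26 March – 25 September; the standard-time date in Ulosa, 28 March 2023, is inside that window, so Ulosa is at UTC−11:00.
04:00 UTC − 11h = 17:00 local (rolling into the previous day, 28 March 2023).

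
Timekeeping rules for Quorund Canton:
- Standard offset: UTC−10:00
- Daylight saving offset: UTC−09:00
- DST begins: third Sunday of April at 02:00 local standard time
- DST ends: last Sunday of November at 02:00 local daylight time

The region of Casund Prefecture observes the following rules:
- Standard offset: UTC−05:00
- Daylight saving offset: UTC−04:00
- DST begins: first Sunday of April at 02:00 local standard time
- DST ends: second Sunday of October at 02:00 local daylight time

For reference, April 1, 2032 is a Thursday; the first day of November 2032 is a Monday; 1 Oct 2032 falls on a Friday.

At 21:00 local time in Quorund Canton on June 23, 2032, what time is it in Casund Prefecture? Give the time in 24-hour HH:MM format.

1 April 2032 is a Thursday, so the first Sunday is April 4 and the third is April 18.
1 November 2032 is a Monday, so Sundays fall on 7, 14, 21, 28; the last is November 28.
Daylight saving runs 18 April – 28 November; June 23, 2032 is inside that window, so Quorund Canton is at UTC−09:00.
21:00 Quorund Canton + 9h = 06:00 UTC (rolling into the next day, 24 June 2032).
1 April 2032 is a Thursday, so the first Sunday is April 4.
1 October 2032 is a Friday, so the first Sunday is October 3 and the second is October 10.
At the standard offset (UTC−05:00), 06:00 UTC − 5h = 01:00 Casund Prefecture standard time.
The standard-time date in Casund Prefecture, June 24, 2032, falls between 4 April and 10 October, so daylight saving is in effect and Casund Prefecture is at UTC−04:00.
06:00 UTC − 4h = 02:00 Casund Prefecture.

02:00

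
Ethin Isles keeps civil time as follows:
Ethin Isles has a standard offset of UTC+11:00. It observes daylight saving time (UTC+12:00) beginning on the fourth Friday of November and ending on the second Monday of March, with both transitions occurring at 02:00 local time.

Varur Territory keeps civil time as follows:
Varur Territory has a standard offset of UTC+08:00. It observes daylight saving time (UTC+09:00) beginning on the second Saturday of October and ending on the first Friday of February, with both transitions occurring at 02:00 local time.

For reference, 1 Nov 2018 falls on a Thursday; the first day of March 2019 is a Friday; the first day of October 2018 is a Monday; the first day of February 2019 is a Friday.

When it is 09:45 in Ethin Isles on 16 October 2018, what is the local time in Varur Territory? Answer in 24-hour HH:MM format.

07:45

1 November 2018 is a Thursday, so the first Friday is November 2 and the fourth is November 23.
1 March 2019 is a Friday, so the first Monday is March 4 and the second is March 11.
16 October 2018 does not fall between 23 November 2018 and 11 March 2019, so daylight saving is not in effect and Ethin Isles is at UTC+11:00.
09:45 Ethin Isles − 11h = 22:45 UTC (rolling into the previous day, 15 October 2018).
1 October 2018 is a Monday, so the first Saturday is October 6 and the second is October 13.
1 February 2019 is a Friday, so the first Friday is February 1.
At the standard offset (UTC+08:00), 22:45 UTC + 8h = 06:45 Varur Territory standard time (rolling into the next day, 16 October 2018).
The standard-time date in Varur Territory, 16 October 2018, lies within the daylight-saving period (13 October 2018 – 1 February 2019), so Varur Territory is on daylight time, UTC+09:00.
22:45 UTC + 9h = 07:45 Varur Territory (rolling into the next day, 16 October 2018).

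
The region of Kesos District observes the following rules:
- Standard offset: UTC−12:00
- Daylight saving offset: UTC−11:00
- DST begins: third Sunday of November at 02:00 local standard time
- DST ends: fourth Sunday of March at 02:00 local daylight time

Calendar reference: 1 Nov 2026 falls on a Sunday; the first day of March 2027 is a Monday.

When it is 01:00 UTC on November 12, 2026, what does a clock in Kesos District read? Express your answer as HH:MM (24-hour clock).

13:00

1 November 2026 is a Sunday, so the first Sunday is November 1 and the third is November 15.
1 March 2027 is a Monday, so the first Sunday is March 7 and the fourth is March 28.
At the standard offset (UTC−12:00), 01:00 UTC − 12h = 13:00 Kesos District standard time (rolling into the previous day, 11 November 2026).
The standard-time date in Kesos District, November 11, 2026, is outside the daylight-saving period (15 November 2026 – 28 March 2027), so Kesos District is on standard time, UTC−12:00.
01:00 UTC − 12h = 13:00 local (rolling into the previous day, 11 November 2026).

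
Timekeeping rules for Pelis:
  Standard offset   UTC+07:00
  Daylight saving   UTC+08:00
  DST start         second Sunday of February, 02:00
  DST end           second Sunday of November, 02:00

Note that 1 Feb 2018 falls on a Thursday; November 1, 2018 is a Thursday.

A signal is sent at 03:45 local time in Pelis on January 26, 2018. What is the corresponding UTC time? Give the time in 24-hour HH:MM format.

20:45

1 February 2018 is a Thursday, so the first Sunday is February 4 and the second is February 11.
1 November 2018 is a Thursday, so the first Sunday is November 4 and the second is November 11.
Daylight saving runs 11 February – 11 November; January 26, 2018 is outside that window, so Pelis is on standard time at UTC+07:00.
03:45 local − 7h = 20:45 UTC (rolling into the previous day, 25 January 2018).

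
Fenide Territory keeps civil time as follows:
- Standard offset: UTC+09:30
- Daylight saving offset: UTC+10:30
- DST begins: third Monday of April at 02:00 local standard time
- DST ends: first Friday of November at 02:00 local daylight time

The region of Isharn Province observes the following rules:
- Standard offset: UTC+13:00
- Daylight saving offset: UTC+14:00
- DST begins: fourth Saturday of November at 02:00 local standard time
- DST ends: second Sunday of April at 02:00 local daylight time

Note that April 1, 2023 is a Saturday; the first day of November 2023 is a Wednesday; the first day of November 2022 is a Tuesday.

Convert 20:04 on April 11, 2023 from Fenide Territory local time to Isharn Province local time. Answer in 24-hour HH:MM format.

23:34

1 April 2023 is a Saturday, so the first Monday is April 3 and the third is April 17.
1 November 2023 is a Wednesday, so the first Friday is November 3.
Daylight saving runs 17 April – 3 November; April 11, 2023 is outside that window, so Fenide Territory is on standard time at UTC+09:30.
20:04 Fenide Territory − 9h30m = 10:34 UTC.
1 November 2022 is a Tuesday, so the first Saturday is November 5 and the fourth is November 26.
1 April 2023 is a Saturday, so the first Sunday is April 2 and the second is April 9.
At the standard offset (UTC+13:00), 10:34 UTC + 13h = 23:34 Isharn Province standard time.
Daylight saving runs 26 November 2022 – 9 April 2023; the standard-time date in Isharn Province, April 11, 2023, is outside that window, so Isharn Province is on standard time at UTC+13:00.
10:34 UTC + 13h = 23:34 Isharn Province.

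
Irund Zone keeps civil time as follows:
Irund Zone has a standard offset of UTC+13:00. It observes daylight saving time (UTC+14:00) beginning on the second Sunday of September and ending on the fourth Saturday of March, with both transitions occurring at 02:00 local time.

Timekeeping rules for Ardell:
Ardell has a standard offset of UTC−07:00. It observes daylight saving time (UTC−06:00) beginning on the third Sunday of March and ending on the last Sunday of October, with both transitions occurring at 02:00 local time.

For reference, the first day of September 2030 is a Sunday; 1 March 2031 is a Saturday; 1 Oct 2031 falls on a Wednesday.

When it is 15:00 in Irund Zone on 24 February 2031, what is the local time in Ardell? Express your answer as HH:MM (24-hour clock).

1 September 2030 is a Sunday, so the first Sunday is September 1 and the second is September 8.
1 March 2031 is a Saturday, so the first Saturday is March 1 and the fourth is March 22.
Daylight saving runs 8 September 2030 – 22 March 2031; 24 February 2031 is inside that window, so Irund Zone is at UTC+14:00.
15:00 Irund Zone − 14h = 01:00 UTC.
1 March 2031 is a Saturday, so the first Sunday is March 2 and the third is March 16.
1 October 2031 is a Wednesday, so Sundays fall on 5, 12, 19, 26; the last is October 26.
At the standard offset (UTC−07:00), 01:00 UTC − 7h = 18:00 Ardell standard time (rolling into the previous day, 23 February 2031).
Daylight saving runs 16 March – 26 October; the standard-time date in Ardell, 23 February 2031, is outside that window, so Ardell is on standard time at UTC−07:00.
01:00 UTC − 7h = 18:00 Ardell (rolling into the previous day, 23 February 2031).

18:00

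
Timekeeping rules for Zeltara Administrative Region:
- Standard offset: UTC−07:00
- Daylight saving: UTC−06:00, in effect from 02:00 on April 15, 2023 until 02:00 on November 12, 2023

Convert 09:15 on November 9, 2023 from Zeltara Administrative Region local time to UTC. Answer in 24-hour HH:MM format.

Daylight saving runs 15 April – 12 November; November 9, 2023 is inside that window, so Zeltara Administrative Region is at UTC−06:00.
09:15 local + 6h = 15:15 UTC.

15:15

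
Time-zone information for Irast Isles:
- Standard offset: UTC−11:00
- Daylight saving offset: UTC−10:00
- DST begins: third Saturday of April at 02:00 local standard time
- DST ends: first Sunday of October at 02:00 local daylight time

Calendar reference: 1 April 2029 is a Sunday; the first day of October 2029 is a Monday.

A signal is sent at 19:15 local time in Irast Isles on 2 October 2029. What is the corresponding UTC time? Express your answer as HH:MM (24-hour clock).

05:15

1 April 2029 is a Sunday, so the first Saturday is April 7 and the third is April 21.
1 October 2029 is a Monday, so the first Sunday is October 7.
Daylight saving runs 21 April – 7 October; 2 October 2029 is inside that window, so Irast Isles is at UTC−10:00.
19:15 local + 10h = 05:15 UTC (rolling into the next day, 3 October 2029).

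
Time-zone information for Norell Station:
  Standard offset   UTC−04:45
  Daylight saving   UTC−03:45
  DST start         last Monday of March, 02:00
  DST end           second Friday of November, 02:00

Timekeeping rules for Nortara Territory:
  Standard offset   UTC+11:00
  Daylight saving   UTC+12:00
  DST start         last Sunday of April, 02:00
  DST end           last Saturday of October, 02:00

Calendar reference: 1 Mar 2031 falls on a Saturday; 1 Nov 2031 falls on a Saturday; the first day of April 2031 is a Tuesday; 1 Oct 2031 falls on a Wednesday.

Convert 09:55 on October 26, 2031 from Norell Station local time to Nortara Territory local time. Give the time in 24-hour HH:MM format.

00:40

1 March 2031 is a Saturday, so Mondays fall on 3, 10, 17, 24, 31; the last is March 31.
1 November 2031 is a Saturday, so the first Friday is November 7 and the second is November 14.
Daylight saving runs 31 March – 14 November; October 26, 2031 is inside that window, so Norell Station is at UTC−03:45.
09:55 Norell Station + 3h45m = 13:40 UTC.
1 April 2031 is a Tuesday, so Sundays fall on 6, 13, 20, 27; the last is April 27.
1 October 2031 is a Wednesday, so Saturdays fall on 4, 11, 18, 25; the last is October 25.
At the standard offset (UTC+11:00), 13:40 UTC + 11h = 00:40 Nortara Territory standard time (rolling into the next day, 27 October 2031).
The standard-time date in Nortara Territory, October 27, 2031, does not fall between 27 April and 25 October, so daylight saving is not in effect and Nortara Territory is at UTC+11:00.
13:40 UTC + 11h = 00:40 Nortara Territory (rolling into the next day, 27 October 2031).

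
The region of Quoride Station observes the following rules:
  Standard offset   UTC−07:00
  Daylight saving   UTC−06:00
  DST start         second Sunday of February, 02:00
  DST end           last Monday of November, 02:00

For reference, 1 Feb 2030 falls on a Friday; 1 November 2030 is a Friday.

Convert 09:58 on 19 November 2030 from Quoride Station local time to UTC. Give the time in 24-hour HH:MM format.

15:58

1 February 2030 is a Friday, so the first Sunday is February 3 and the second is February 10.
1 November 2030 is a Friday, so Mondays fall on 4, 11, 18, 25; the last is November 25.
19 November 2030 lies within the daylight-saving period (10 February – 25 November), so Quoride Station is on daylight time, UTC−06:00.
09:58 local + 6h = 15:58 UTC.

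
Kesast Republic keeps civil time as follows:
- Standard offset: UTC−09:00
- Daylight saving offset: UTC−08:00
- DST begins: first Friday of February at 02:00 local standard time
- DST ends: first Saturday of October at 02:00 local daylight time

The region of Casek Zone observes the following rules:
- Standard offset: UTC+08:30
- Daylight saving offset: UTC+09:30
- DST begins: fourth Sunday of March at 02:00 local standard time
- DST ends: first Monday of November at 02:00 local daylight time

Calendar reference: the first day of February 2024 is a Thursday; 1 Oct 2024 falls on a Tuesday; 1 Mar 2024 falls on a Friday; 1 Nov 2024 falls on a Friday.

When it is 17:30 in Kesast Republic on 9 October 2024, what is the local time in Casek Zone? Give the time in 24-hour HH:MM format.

1 February 2024 is a Thursday, so the first Friday is February 2.
1 October 2024 is a Tuesday, so the first Saturday is October 5.
9 October 2024 is outside the daylight-saving period (2 February – 5 October), so Kesast Republic is on standard time, UTC−09:00.
17:30 Kesast Republic + 9h = 02:30 UTC (rolling into the next day, 10 October 2024).
1 March 2024 is a Friday, so the first Sunday is March 3 and the fourth is March 24.
1 November 2024 is a Friday, so the first Monday is November 4.
At the standard offset (UTC+08:30), 02:30 UTC + 8h30m = 11:00 Casek Zone standard time.
The standard-time date in Casek Zone, 10 October 2024, falls between 24 March and 4 November, so daylight saving is in effect and Casek Zone is at UTC+09:30.
02:30 UTC + 9h30m = 12:00 Casek Zone.

12:00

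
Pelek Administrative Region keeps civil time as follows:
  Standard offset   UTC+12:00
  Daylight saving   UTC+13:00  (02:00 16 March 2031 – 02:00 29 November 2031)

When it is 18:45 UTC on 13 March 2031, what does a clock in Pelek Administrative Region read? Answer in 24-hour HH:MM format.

At the standard offset (UTC+12:00), 18:45 UTC + 12h = 06:45 Pelek Administrative Region standard time (rolling into the next day, 14 March 2031).
Daylight saving runs 16 March – 29 November; the standard-time date in Pelek Administrative Region, 14 March 2031, is outside that window, so Pelek Administrative Region is on standard time at UTC+12:00.
18:45 UTC + 12h = 06:45 local (rolling into the next day, 14 March 2031).

06:45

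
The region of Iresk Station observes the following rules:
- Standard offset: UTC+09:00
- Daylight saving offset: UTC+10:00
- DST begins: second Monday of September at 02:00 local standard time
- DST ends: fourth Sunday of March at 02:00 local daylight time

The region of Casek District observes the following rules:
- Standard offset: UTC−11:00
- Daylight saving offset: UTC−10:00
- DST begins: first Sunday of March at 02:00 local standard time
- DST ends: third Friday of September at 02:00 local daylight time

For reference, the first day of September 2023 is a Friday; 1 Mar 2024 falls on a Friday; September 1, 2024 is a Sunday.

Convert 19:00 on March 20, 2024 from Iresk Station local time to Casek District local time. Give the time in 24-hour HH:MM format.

23:00

1 September 2023 is a Friday, so the first Monday is September 4 and the second is September 11.
1 March 2024 is a Friday, so the first Sunday is March 3 and the fourth is March 24.
Daylight saving runs 11 September 2023 – 24 March 2024; March 20, 2024 is inside that window, so Iresk Station is at UTC+10:00.
19:00 Iresk Station − 10h = 09:00 UTC.
1 March 2024 is a Friday, so the first Sunday is March 3.
1 September 2024 is a Sunday, so the first Friday is September 6 and the third is September 20.
At the standard offset (UTC−11:00), 09:00 UTC − 11h = 22:00 Casek District standard time (rolling into the previous day, 19 March 2024).
Daylight saving runs 3 March – 20 September; the standard-time date in Casek District, March 19, 2024, is inside that window, so Casek District is at UTC−10:00.
09:00 UTC − 10h = 23:00 Casek District (rolling into the previous day, 19 March 2024).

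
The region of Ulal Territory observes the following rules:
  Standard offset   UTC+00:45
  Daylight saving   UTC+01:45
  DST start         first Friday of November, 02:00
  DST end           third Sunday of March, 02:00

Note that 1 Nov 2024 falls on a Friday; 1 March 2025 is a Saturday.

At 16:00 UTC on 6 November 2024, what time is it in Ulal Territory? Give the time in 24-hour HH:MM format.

1 November 2024 is a Friday, so the first Friday is November 1.
1 March 2025 is a Saturday, so the first Sunday is March 2 and the third is March 16.
At the standard offset (UTC+00:45), 16:00 UTC + 0h45m = 16:45 Ulal Territory standard time.
The standard-time date in Ulal Territory, 6 November 2024, falls between 1 November 2024 and 16 March 2025, so daylight saving is in effect and Ulal Territory is at UTC+01:45.
16:00 UTC + 1h45m = 17:45 local.

17:45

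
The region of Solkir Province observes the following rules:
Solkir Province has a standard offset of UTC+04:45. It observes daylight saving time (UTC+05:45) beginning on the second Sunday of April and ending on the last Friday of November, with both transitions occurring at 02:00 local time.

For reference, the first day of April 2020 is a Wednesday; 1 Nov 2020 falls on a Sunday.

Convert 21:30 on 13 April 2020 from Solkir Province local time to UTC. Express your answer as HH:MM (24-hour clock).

15:45

1 April 2020 is a Wednesday, so the first Sunday is April 5 and the second is April 12.
1 November 2020 is a Sunday, so Fridays fall on 6, 13, 20, 27; the last is November 27.
Daylight saving runs 12 April – 27 November; 13 April 2020 is inside that window, so Solkir Province is at UTC+05:45.
21:30 local − 5h45m = 15:45 UTC.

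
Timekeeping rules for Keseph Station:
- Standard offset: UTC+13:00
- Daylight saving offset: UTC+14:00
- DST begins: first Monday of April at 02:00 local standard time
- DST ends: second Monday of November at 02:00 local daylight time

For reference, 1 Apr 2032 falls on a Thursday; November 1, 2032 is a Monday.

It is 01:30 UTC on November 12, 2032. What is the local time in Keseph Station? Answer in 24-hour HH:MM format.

14:30

1 April 2032 is a Thursday, so the first Monday is April 5.
1 November 2032 is a Monday, so the first Monday is November 1 and the second is November 8.
At the standard offset (UTC+13:00), 01:30 UTC + 13h = 14:30 Keseph Station standard time.
Daylight saving runs 5 April – 8 November; the standard-time date in Keseph Station, November 12, 2032, is outside that window, so Keseph Station is on standard time at UTC+13:00.
01:30 UTC + 13h = 14:30 local.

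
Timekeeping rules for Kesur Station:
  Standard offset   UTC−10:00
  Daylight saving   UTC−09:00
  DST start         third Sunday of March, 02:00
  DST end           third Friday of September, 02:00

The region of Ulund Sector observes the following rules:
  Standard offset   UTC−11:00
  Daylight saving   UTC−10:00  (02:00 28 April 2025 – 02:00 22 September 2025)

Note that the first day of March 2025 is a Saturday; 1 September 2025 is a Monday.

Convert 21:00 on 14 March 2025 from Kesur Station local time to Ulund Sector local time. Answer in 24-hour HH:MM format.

1 March 2025 is a Saturday, so the first Sunday is March 2 and the third is March 16.
1 September 2025 is a Monday, so the first Friday is September 5 and the third is September 19.
14 March 2025 is outside the daylight-saving period (16 March – 19 September), so Kesur Station is on standard time, UTC−10:00.
21:00 Kesur Station + 10h = 07:00 UTC (rolling into the next day, 15 March 2025).
At the standard offset (UTC−11:00), 07:00 UTC − 11h = 20:00 Ulund Sector standard time (rolling into the previous day, 14 March 2025).
The standard-time date in Ulund Sector, 14 March 2025, is outside the daylight-saving period (28 April – 22 September), so Ulund Sector is on standard time, UTC−11:00.
07:00 UTC − 11h = 20:00 Ulund Sector (rolling into the previous day, 14 March 2025).

20:00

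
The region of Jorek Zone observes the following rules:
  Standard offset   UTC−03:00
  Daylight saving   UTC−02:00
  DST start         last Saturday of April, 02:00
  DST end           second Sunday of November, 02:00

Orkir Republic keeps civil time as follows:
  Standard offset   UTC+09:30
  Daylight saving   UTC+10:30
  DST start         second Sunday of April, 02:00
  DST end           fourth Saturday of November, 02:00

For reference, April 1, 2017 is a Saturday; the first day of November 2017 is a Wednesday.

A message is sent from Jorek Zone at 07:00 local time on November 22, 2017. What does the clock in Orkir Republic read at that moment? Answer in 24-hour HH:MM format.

1 April 2017 is a Saturday, so Saturdays fall on 1, 8, 15, 22, 29; the last is April 29.
1 November 2017 is a Wednesday, so the first Sunday is November 5 and the second is November 12.
November 22, 2017 is outside the daylight-saving period (29 April – 12 November), so Jorek Zone is on standard time, UTC−03:00.
07:00 Jorek Zone + 3h = 10:00 UTC.
1 April 2017 is a Saturday, so the first Sunday is April 2 and the second is April 9.
1 November 2017 is a Wednesday, so the first Saturday is November 4 and the fourth is November 25.
At the standard offset (UTC+09:30), 10:00 UTC + 9h30m = 19:30 Orkir Republic standard time.
Daylight saving runs 9 April – 25 November; the standard-time date in Orkir Republic, November 22, 2017, is inside that window, so Orkir Republic is at UTC+10:30.
10:00 UTC + 10h30m = 20:30 Orkir Republic.

20:30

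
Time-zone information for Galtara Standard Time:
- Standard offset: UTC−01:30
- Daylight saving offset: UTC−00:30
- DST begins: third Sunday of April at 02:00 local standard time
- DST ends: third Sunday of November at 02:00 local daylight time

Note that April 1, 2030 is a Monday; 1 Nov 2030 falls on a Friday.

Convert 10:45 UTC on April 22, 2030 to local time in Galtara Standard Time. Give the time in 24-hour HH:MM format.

10:15

1 April 2030 is a Monday, so the first Sunday is April 7 and the third is April 21.
1 November 2030 is a Friday, so the first Sunday is November 3 and the third is November 17.
At the standard offset (UTC−01:30), 10:45 UTC − 1h30m = 09:15 Galtara Standard Time standard time.
The standard-time date in Galtara Standard Time, April 22, 2030, falls between 21 April and 17 November, so daylight saving is in effect and Galtara Standard Time is at UTC−00:30.
10:45 UTC − 0h30m = 10:15 local.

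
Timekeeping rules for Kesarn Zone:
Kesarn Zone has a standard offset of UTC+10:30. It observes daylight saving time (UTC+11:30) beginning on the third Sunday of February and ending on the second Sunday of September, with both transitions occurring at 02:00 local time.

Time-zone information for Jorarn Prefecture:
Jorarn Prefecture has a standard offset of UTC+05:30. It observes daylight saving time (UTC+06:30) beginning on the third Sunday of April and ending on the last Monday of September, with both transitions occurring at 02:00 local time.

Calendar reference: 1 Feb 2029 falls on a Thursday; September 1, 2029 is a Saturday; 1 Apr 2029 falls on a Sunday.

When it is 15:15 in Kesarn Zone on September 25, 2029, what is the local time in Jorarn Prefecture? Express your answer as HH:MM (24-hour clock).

1 February 2029 is a Thursday, so the first Sunday is February 4 and the third is February 18.
1 September 2029 is a Saturday, so the first Sunday is September 2 and the second is September 9.
September 25, 2029 is outside the daylight-saving period (18 February – 9 September), so Kesarn Zone is on standard time, UTC+10:30.
15:15 Kesarn Zone − 10h30m = 04:45 UTC.
1 April 2029 is a Sunday, so the first Sunday is April 1 and the third is April 15.
1 September 2029 is a Saturday, so Mondays fall on 3, 10, 17, 24; the last is September 24.
At the standard offset (UTC+05:30), 04:45 UTC + 5h30m = 10:15 Jorarn Prefecture standard time.
The standard-time date in Jorarn Prefecture, September 25, 2029, is outside the daylight-saving period (15 April – 24 September), so Jorarn Prefecture is on standard time, UTC+05:30.
04:45 UTC + 5h30m = 10:15 Jorarn Prefecture.

10:15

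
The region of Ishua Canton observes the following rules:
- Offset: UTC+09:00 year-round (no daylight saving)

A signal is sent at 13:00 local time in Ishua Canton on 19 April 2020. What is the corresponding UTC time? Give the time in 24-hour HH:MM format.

Ishua Canton stays on UTC+09:00 all year.
13:00 local − 9h = 04:00 UTC.

04:00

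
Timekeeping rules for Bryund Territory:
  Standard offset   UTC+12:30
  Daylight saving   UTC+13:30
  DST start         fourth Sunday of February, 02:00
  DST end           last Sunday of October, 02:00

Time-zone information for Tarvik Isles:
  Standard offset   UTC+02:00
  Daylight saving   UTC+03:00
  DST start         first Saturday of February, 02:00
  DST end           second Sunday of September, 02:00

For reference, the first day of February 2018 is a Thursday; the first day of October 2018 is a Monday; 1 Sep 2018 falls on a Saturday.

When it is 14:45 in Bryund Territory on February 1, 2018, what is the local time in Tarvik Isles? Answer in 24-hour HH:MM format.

1 February 2018 is a Thursday, so the first Sunday is February 4 and the fourth is February 25.
1 October 2018 is a Monday, so Sundays fall on 7, 14, 21, 28; the last is October 28.
February 1, 2018 does not fall between 25 February and 28 October, so daylight saving is not in effect and Bryund Territory is at UTC+12:30.
14:45 Bryund Territory − 12h30m = 02:15 UTC.
1 February 2018 is a Thursday, so the first Saturday is February 3.
1 September 2018 is a Saturday, so the first Sunday is September 2 and the second is September 9.
At the standard offset (UTC+02:00), 02:15 UTC + 2h = 04:15 Tarvik Isles standard time.
The standard-time date in Tarvik Isles, February 1, 2018, does not fall between 3 February and 9 September, so daylight saving is not in effect and Tarvik Isles is at UTC+02:00.
02:15 UTC + 2h = 04:15 Tarvik Isles.

04:15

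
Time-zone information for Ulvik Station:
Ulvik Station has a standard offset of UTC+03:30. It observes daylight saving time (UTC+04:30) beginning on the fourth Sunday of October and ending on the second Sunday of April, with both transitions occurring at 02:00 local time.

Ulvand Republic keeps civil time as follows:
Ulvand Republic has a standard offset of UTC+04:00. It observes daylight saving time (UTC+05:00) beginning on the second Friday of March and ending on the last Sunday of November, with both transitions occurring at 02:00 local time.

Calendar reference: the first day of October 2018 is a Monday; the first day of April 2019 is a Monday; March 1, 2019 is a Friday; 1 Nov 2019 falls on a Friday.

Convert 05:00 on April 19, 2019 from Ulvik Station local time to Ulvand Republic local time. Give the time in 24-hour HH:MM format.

1 October 2018 is a Monday, so the first Sunday is October 7 and the fourth is October 28.
1 April 2019 is a Monday, so the first Sunday is April 7 and the second is April 14.
April 19, 2019 does not fall between 28 October 2018 and 14 April 2019, so daylight saving is not in effect and Ulvik Station is at UTC+03:30.
05:00 Ulvik Station − 3h30m = 01:30 UTC.
1 March 2019 is a Friday, so the first Friday is March 1 and the second is March 8.
1 November 2019 is a Friday, so Sundays fall on 3, 10, 17, 24; the last is November 24.
At the standard offset (UTC+04:00), 01:30 UTC + 4h = 05:30 Ulvand Republic standard time.
Daylight saving runs 8 March – 24 November; the standard-time date in Ulvand Republic, April 19, 2019, is inside that window, so Ulvand Republic is at UTC+05:00.
01:30 UTC + 5h = 06:30 Ulvand Republic.

06:30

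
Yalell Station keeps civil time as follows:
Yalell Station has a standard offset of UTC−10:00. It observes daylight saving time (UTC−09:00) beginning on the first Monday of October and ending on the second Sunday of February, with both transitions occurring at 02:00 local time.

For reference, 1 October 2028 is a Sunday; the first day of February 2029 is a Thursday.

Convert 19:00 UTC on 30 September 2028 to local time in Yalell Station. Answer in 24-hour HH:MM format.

1 October 2028 is a Sunday, so the first Monday is October 2.
1 February 2029 is a Thursday, so the first Sunday is February 4 and the second is February 11.
At the standard offset (UTC−10:00), 19:00 UTC − 10h = 09:00 Yalell Station standard time.
Daylight saving runs 2 October 2028 – 11 February 2029; the standard-time date in Yalell Station, 30 September 2028, is outside that window, so Yalell Station is on standard time at UTC−10:00.
19:00 UTC − 10h = 09:00 local.

09:00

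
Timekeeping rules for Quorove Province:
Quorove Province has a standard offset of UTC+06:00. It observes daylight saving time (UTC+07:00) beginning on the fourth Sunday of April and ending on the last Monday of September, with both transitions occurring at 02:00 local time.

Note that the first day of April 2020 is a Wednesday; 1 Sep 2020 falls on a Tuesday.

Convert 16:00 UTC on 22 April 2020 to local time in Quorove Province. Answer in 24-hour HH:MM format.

22:00

1 April 2020 is a Wednesday, so the first Sunday is April 5 and the fourth is April 26.
1 September 2020 is a Tuesday, so Mondays fall on 7, 14, 21, 28; the last is September 28.
At the standard offset (UTC+06:00), 16:00 UTC + 6h = 22:00 Quorove Province standard time.
Daylight saving runs 26 April – 28 September; the standard-time date in Quorove Province, 22 April 2020, is outside that window, so Quorove Province is on standard time at UTC+06:00.
16:00 UTC + 6h = 22:00 local.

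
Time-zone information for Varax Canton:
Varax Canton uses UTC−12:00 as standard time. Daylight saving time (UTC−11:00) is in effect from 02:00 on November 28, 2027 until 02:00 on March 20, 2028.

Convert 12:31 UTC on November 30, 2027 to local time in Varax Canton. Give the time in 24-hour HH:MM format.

At the standard offset (UTC−12:00), 12:31 UTC − 12h = 00:31 Varax Canton standard time.
The standard-time date in Varax Canton, November 30, 2027, falls between 28 November 2027 and 20 March 2028, so daylight saving is in effect and Varax Canton is at UTC−11:00.
12:31 UTC − 11h = 01:31 local.

01:31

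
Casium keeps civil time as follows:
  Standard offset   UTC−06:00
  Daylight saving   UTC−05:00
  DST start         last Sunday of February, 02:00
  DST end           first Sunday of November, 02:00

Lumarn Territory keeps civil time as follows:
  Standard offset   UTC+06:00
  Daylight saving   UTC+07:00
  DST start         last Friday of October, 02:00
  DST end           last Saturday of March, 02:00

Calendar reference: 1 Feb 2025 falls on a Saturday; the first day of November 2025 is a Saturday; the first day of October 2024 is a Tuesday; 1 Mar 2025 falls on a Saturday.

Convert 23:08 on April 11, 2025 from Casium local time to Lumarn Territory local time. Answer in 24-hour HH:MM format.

1 February 2025 is a Saturday, so Sundays fall on 2, 9, 16, 23; the last is February 23.
1 November 2025 is a Saturday, so the first Sunday is November 2.
April 11, 2025 falls between 23 February and 2 November, so daylight saving is in effect and Casium is at UTC−05:00.
23:08 Casium + 5h = 04:08 UTC (rolling into the next day, 12 April 2025).
1 October 2024 is a Tuesday, so Fridays fall on 4, 11, 18, 25; the last is October 25.
1 March 2025 is a Saturday, so Saturdays fall on 1, 8, 15, 22, 29; the last is March 29.
At the standard offset (UTC+06:00), 04:08 UTC + 6h = 10:08 Lumarn Territory standard time.
The standard-time date in Lumarn Territory, April 12, 2025, does not fall between 25 October 2024 and 29 March 2025, so daylight saving is not in effect and Lumarn Territory is at UTC+06:00.
04:08 UTC + 6h = 10:08 Lumarn Territory.

10:08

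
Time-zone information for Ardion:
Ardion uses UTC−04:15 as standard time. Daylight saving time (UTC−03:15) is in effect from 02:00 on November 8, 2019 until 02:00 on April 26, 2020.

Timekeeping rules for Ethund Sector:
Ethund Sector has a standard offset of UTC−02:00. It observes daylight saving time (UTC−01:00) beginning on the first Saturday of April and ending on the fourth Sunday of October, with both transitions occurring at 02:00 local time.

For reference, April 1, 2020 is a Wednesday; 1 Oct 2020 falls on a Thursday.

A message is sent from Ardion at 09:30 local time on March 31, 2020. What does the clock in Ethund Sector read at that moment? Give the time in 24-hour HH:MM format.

March 31, 2020 lies within the daylight-saving period (8 November 2019 – 26 April 2020), so Ardion is on daylight time, UTC−03:15.
09:30 Ardion + 3h15m = 12:45 UTC.
1 April 2020 is a Wednesday, so the first Saturday is April 4.
1 October 2020 is a Thursday, so the first Sunday is October 4 and the fourth is October 25.
At the standard offset (UTC−02:00), 12:45 UTC − 2h = 10:45 Ethund Sector standard time.
Daylight saving runs 4 April – 25 October; the standard-time date in Ethund Sector, March 31, 2020, is outside that window, so Ethund Sector is on standard time at UTC−02:00.
12:45 UTC − 2h = 10:45 Ethund Sector.

10:45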